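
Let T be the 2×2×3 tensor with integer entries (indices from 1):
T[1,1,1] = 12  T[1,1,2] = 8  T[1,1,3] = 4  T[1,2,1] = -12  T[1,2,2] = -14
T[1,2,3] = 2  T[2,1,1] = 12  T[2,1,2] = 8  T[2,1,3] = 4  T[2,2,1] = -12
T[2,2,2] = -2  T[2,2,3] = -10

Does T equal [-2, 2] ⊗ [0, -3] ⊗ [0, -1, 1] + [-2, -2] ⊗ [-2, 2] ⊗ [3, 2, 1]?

Reconstruct entrywise from the claimed factors. For example, T[1,1,1] = 12 and Σₗ aₗ[1]bₗ[1]cₗ[1] = (-2)·(0)·(0) + (-2)·(-2)·(3) = 12; checking all 12 entries, every one matches. The claim holds.

Yes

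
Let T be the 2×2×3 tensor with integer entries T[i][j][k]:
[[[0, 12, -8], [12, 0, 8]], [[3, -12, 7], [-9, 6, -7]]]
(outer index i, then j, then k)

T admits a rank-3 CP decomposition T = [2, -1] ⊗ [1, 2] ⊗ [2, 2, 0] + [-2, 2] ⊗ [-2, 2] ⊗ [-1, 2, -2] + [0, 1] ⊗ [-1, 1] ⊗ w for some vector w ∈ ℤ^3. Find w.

Subtract the known terms from T to get the rank-1 residual R = [0, 1] ⊗ [-1, 1] ⊗ w, so R[i,j,k] = a[i]·b[j]·w[k]. Pick indices with nonzero a[1]·b[0] = (1)·(-1) = -1. Only the fibre through (1,0,·) is needed: R[1,0,:] = T[1,0,:] − Σₗ aₗ[1]bₗ[0]cₗ = [3, -12, 7] − (-1)·(1)·[2, 2, 0] − (2)·(-2)·[-1, 2, -2] = [1, -2, -1]. Then w[k] = R[1,0,k] / -1 for each k, giving w = [1, -2, -1] / -1 = [-1, 2, 1].

w = [-1, 2, 1]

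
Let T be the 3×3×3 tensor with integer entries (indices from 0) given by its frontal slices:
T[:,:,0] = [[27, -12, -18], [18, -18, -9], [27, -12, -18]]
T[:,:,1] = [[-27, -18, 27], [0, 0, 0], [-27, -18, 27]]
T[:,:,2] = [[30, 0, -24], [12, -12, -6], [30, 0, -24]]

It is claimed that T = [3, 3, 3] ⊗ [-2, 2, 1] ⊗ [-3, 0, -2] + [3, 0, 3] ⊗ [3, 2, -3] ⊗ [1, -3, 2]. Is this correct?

Yes

Reconstruct entrywise from the claimed factors. For example, T[1,2,0] = -9 and Σₗ aₗ[1]bₗ[2]cₗ[0] = (3)·(1)·(-3) + (0)·(-3)·(1) = -9; checking all 27 entries, every one matches. The claim holds.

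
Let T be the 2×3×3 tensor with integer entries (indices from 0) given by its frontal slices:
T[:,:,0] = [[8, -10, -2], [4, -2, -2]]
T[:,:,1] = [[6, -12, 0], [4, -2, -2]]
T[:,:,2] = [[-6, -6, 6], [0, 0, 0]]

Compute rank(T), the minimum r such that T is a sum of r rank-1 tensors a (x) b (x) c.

Lower bound: the mode-1 unfolding of T (rows indexed by i, columns by (j,k) = (0,0), (0,1), (0,2), (1,0), (1,1), (1,2), (2,0), (2,1), (2,2)) is [[8, 6, -6, -10, -12, -6, -2, 0, 6], [4, 4, 0, -2, -2, 0, -2, -2, 0]].
There the 2×2 minor on rows i ∈ {0, 1}, columns (j,k) ∈ {(0,0), (0,1)} is det [[8, 6], [4, 4]] = 8 ≠ 0, so this unfolding has rank ≥ 2; CP rank is at least every unfolding rank, so rank(T) ≥ 2. (Unfolding ranks only ever bound the CP rank from below — rank(T) can be strictly larger than all of them — so the matching upper bound has to come from an explicit 2-term decomposition.)
Upper bound — finding two terms. Write S_k = T[:,:,k] for the frontal slices: S₀ = [[8, -10, -2], [4, -2, -2]], S₁ = [[6, -12, 0], [4, -2, -2]], S₂ = [[-6, -6, 6], [0, 0, 0]].
If T = a₁ (x) b₁ (x) c₁ + a₂ (x) b₂ (x) c₂ then each S_k = c₁[k]·a₁b₁ᵀ + c₂[k]·a₂b₂ᵀ. S₀ and S₁ are linearly independent, so a₁b₁ᵀ and a₂b₂ᵀ must span the same plane of matrices: they are the rank-1 matrices of the form x·S₀ + y·S₁.
The 2×2 minor of x·S₀ + y·S₁ on rows {0,1}, columns {0,1} is 24·x² + 60·xy + 36·y² = 12·(2·x + 3·y)(x + y), vanishing at (x:y) = (3:-2) and (1:-1).
M₁ = 3·S₀ − 2·S₁ = [[12, -6, -6], [4, -2, -2]] = 2·(3, 1)(2, -1, -1)ᵀ and M₂ = S₀ − S₁ = [[2, 2, -2], [0, 0, 0]] = 2·(1, 0)(1, 1, -1)ᵀ, so take a₁ = (3, 1), b₁ = (2, -1, -1), a₂ = (1, 0), b₂ = (1, 1, -1).
Each slice is an integer combination of E₁ = a₁b₁ᵀ and E₂ = a₂b₂ᵀ: S₀ = 2·E₁ − 4·E₂, S₁ = 2·E₁ − 6·E₂, S₂ = −6·E₂; reading off coefficients, c₁ = (2, 2, 0) and c₂ = (-4, -6, -6).
Hence T = (3, 1) (x) (2, -1, -1) (x) (2, 2, 0) + (1, 0) (x) (1, 1, -1) (x) (-4, -6, -6), so rank(T) ≤ 2.
These bounds meet, so rank(T) = 2.

2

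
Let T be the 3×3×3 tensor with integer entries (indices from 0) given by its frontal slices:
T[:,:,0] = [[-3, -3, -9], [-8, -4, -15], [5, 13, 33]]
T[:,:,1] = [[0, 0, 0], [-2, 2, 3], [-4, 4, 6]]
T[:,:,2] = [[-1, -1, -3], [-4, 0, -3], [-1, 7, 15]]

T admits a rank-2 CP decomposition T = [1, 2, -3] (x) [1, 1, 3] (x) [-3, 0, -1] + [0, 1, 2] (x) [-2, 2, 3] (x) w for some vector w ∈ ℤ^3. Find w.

Subtract the known terms from T to get the rank-1 residual R = [0, 1, 2] (x) [-2, 2, 3] (x) w, so R[i,j,k] = a[i]·b[j]·w[k]. Pick indices with nonzero a[1]·b[0] = (1)·(-2) = -2. Only the fibre through (1,0,·) is needed: R[1,0,:] = T[1,0,:] − Σₗ aₗ[1]bₗ[0]cₗ = [-8, -2, -4] − (2)·(1)·[-3, 0, -1] = [-2, -2, -2]. Then w[k] = R[1,0,k] / -2 for each k, giving w = [-2, -2, -2] / -2 = [1, 1, 1].

w = [1, 1, 1]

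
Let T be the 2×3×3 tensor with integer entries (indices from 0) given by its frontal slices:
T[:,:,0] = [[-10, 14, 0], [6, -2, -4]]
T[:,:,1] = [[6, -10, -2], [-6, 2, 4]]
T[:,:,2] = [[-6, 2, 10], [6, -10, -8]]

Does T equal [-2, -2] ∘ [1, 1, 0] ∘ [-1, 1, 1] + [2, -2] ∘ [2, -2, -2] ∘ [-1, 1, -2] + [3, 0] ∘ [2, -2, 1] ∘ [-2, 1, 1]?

Reconstruct entry (0,0,0) from the claimed factors: Σₗ aₗ[0]bₗ[0]cₗ[0] = (-2)·(1)·(-1) + (2)·(2)·(-1) + (3)·(2)·(-2) = -14, but T[0,0,0] = -10. The claim is false.

No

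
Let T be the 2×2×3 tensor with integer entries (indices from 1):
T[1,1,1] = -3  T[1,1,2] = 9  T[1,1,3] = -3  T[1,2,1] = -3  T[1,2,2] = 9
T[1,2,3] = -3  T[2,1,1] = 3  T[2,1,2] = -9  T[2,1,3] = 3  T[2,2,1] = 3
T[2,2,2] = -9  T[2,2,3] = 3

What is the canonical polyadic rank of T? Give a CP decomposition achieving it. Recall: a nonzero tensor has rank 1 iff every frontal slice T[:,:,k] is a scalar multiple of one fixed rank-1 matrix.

Lower bound: T ≠ 0 (e.g. T[1,1,1] = -3), so rank(T) ≥ 1.
Upper bound: if T = a ⊗ b ⊗ c then every fibre of T is a multiple of the corresponding factor, so read the factors off the fibres through the nonzero entry T[1,1,1] = -3.
The mode-1 fibre T[:,1,1] = [-3, 3] gives a = [1, -1] (primitive direction); the mode-2 fibre T[1,:,1] = [-3, -3] gives b = [1, 1]; then c[k] = T[1,1,k] / (a[1]·b[1]) = [-3, 9, -3] / 1 = [-3, 9, -3].
Expanding [1, -1] ⊗ [1, 1] ⊗ [-3, 9, -3] reproduces all 12 entries of T, so T = [1, -1] ⊗ [1, 1] ⊗ [-3, 9, -3] and rank(T) ≤ 1.
These bounds meet, so rank(T) = 1.

rank(T) = 1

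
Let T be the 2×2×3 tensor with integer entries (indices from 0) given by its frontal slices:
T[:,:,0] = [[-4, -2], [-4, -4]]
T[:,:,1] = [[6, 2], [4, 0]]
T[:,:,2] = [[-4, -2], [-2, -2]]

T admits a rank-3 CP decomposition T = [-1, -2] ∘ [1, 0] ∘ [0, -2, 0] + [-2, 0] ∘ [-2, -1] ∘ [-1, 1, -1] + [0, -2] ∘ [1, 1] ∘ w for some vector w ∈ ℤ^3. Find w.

Subtract the known terms from T to get the rank-1 residual R = [0, -2] ∘ [1, 1] ∘ w, so R[i,j,k] = a[i]·b[j]·w[k]. Pick indices with nonzero a[1]·b[0] = (-2)·(1) = -2. Only the fibre through (1,0,·) is needed: R[1,0,:] = T[1,0,:] − Σₗ aₗ[1]bₗ[0]cₗ = [-4, 4, -2] − (-2)·(1)·[0, -2, 0] − (0)·(-2)·[-1, 1, -1] = [-4, 0, -2]. Then w[k] = R[1,0,k] / -2 for each k, giving w = [-4, 0, -2] / -2 = [2, 0, 1].

w = [2, 0, 1]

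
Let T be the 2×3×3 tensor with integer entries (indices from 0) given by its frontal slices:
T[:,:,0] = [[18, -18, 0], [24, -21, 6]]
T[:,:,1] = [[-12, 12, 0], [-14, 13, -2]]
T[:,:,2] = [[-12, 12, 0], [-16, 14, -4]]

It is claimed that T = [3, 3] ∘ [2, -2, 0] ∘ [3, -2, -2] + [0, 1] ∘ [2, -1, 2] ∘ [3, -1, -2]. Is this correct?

Yes

Reconstruct entrywise from the claimed factors. For example, T[1,2,1] = -2 and Σₗ aₗ[1]bₗ[2]cₗ[1] = (3)·(0)·(-2) + (1)·(2)·(-1) = -2; checking all 18 entries, every one matches. The claim holds.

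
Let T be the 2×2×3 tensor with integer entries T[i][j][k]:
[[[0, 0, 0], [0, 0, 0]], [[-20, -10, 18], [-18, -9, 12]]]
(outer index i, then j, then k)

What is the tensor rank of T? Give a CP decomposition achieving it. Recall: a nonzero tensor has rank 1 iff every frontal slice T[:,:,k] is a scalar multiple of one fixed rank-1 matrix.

Lower bound: the mode-2 unfolding of T (rows indexed by j, columns by (i,k) = (0,0), (0,1), (0,2), (1,0), (1,1), (1,2)) is [[0, 0, 0, -20, -10, 18], [0, 0, 0, -18, -9, 12]].
There the 2×2 minor on rows j ∈ {0, 1}, columns (i,k) ∈ {(1,0), (1,2)} is det [[-20, 18], [-18, 12]] = 84 ≠ 0, so this unfolding has rank ≥ 2; CP rank is at least every unfolding rank, so rank(T) ≥ 2. (Unfolding ranks only ever bound the CP rank from below — rank(T) can be strictly larger than all of them — so the matching upper bound has to come from an explicit 2-term decomposition.)
Upper bound — finding two terms. Every mode-1 slice of T is a multiple of one matrix: T[i,:,:] = a[i]·M with a = (0, 1) and M = [[-20, -10, 18], [-18, -9, 12]] (rows indexed by j, columns by k). So it suffices to write M as a sum of two rank-1 matrices.
Splitting M by its rows (j = 0, 1), M = (1, 0)(-20, -10, 18)ᵀ + (0, 1)(-18, -9, 12)ᵀ.
Hence T = (0, 1) ⊗ (1, 0) ⊗ (-20, -10, 18) + (0, 1) ⊗ (0, 1) ⊗ (-18, -9, 12), so rank(T) ≤ 2.
These bounds meet, so rank(T) = 2.

rank(T) = 2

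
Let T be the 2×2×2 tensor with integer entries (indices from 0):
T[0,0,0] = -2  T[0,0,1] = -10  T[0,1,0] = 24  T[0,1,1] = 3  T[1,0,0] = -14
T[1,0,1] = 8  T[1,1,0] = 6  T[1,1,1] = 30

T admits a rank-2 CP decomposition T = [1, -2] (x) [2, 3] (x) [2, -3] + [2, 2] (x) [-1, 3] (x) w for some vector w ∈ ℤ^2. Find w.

w = [3, 2]

Subtract the known terms from T to get the rank-1 residual R = [2, 2] (x) [-1, 3] (x) w, so R[i,j,k] = a[i]·b[j]·w[k]. Pick indices with nonzero a[0]·b[0] = (2)·(-1) = -2. Only the fibre through (0,0,·) is needed: R[0,0,:] = T[0,0,:] − Σₗ aₗ[0]bₗ[0]cₗ = [-2, -10] − (1)·(2)·[2, -3] = [-6, -4]. Then w[k] = R[0,0,k] / -2 for each k, giving w = [-6, -4] / -2 = [3, 2].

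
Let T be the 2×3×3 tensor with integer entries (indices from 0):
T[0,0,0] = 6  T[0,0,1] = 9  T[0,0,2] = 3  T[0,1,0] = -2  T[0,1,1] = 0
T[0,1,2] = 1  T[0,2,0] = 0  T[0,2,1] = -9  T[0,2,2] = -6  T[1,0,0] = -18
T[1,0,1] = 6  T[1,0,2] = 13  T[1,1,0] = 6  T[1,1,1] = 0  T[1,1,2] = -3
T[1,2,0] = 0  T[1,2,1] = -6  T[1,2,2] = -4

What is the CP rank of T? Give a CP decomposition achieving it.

rank(T) = 2

Lower bound: the mode-3 unfolding of T (rows indexed by k, columns by (i,j) = (0,0), (0,1), (0,2), (1,0), (1,1), (1,2)) is [[6, -2, 0, -18, 6, 0], [9, 0, -9, 6, 0, -6], [3, 1, -6, 13, -3, -4]].
There the 2×2 minor on rows k ∈ {0, 1}, columns (i,j) ∈ {(0,0), (0,1)} is det [[6, -2], [9, 0]] = 18 ≠ 0, so this unfolding has rank ≥ 2; CP rank is at least every unfolding rank, so rank(T) ≥ 2. (Unfolding ranks only ever bound the CP rank from below — rank(T) can be strictly larger than all of them — so the matching upper bound has to come from an explicit 2-term decomposition.)
Upper bound — finding two terms. Write S_k = T[:,:,k] for the frontal slices: S₀ = [[6, -2, 0], [-18, 6, 0]], S₁ = [[9, 0, -9], [6, 0, -6]], S₂ = [[3, 1, -6], [13, -3, -4]].
If T = a₁ ⊗ b₁ ⊗ c₁ + a₂ ⊗ b₂ ⊗ c₂ then each S_k = c₁[k]·a₁b₁ᵀ + c₂[k]·a₂b₂ᵀ. S₀ and S₁ are linearly independent, so a₁b₁ᵀ and a₂b₂ᵀ must span the same plane of matrices: they are the rank-1 matrices of the form x·S₀ + y·S₁.
The 2×2 minor of x·S₀ + y·S₁ on rows {0,1}, columns {0,1} is 66·xy = 66·(y)(x), vanishing at (x:y) = (1:0) and (0:1).
M₁ = S₀ = [[6, -2, 0], [-18, 6, 0]] = 2·[1, -3][3, -1, 0]ᵀ and M₂ = S₁ = [[9, 0, -9], [6, 0, -6]] = 3·[3, 2][1, 0, -1]ᵀ, so take a₁ = [1, -3], b₁ = [3, -1, 0], a₂ = [3, 2], b₂ = [1, 0, -1].
Each slice is an integer combination of E₁ = a₁b₁ᵀ and E₂ = a₂b₂ᵀ: S₀ = 2·E₁, S₁ = 3·E₂, S₂ = −E₁ + 2·E₂; reading off coefficients, c₁ = [2, 0, -1] and c₂ = [0, 3, 2].
Hence T = [1, -3] ⊗ [3, -1, 0] ⊗ [2, 0, -1] + [3, 2] ⊗ [1, 0, -1] ⊗ [0, 3, 2], so rank(T) ≤ 2.
These bounds meet, so rank(T) = 2.
Check entry T[0,1,0] = -2: (1)·(-1)·(2) + (3)·(0)·(0) = -2.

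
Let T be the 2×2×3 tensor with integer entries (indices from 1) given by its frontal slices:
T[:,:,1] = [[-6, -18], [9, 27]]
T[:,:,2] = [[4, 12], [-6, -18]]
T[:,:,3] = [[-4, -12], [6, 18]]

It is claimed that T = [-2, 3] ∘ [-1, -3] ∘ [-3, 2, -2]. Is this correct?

Yes

Reconstruct entrywise from the claimed factors. For example, T[1,1,1] = -6 and Σₗ aₗ[1]bₗ[1]cₗ[1] = (-2)·(-1)·(-3) = -6; checking all 12 entries, every one matches. The claim holds.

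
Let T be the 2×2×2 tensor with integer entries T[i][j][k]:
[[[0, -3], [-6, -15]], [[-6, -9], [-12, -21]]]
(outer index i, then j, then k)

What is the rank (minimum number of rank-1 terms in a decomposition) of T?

2

Lower bound: the mode-2 unfolding of T (rows indexed by j, columns by (i,k) = (0,0), (0,1), (1,0), (1,1)) is [[0, -3, -6, -9], [-6, -15, -12, -21]].
There the 2×2 minor on rows j ∈ {0, 1}, columns (i,k) ∈ {(0,0), (0,1)} is det [[0, -3], [-6, -15]] = -18 ≠ 0, so this unfolding has rank ≥ 2; CP rank is at least every unfolding rank, so rank(T) ≥ 2. (Flattening ranks never certify an upper bound on CP rank; for that we must actually write T with 2 rank-1 terms.)
Upper bound — finding two terms. Write S_k = T[:,:,k] for the frontal slices: S₀ = [[0, -6], [-6, -12]], S₁ = [[-3, -15], [-9, -21]].
If T = a₁ ∘ b₁ ∘ c₁ + a₂ ∘ b₂ ∘ c₂ then each S_k = c₁[k]·a₁b₁ᵀ + c₂[k]·a₂b₂ᵀ. S₀ and S₁ are linearly independent, so a₁b₁ᵀ and a₂b₂ᵀ must span the same plane of matrices: they are the rank-1 matrices of the form x·S₀ + y·S₁.
det(x·S₀ + y·S₁) is −36·x² − 108·xy − 72·y² = (-36)·(x + 2·y)(x + y), vanishing at (x:y) = (2:-1) and (1:-1).
M₁ = 2·S₀ − S₁ = [[3, 3], [-3, -3]] = 3·(1, -1)(1, 1)ᵀ and M₂ = S₀ − S₁ = [[3, 9], [3, 9]] = 3·(1, 1)(1, 3)ᵀ, so take a₁ = (1, -1), b₁ = (1, 1), a₂ = (1, 1), b₂ = (1, 3).
Each slice is an integer combination of E₁ = a₁b₁ᵀ and E₂ = a₂b₂ᵀ: S₀ = 3·E₁ − 3·E₂, S₁ = 3·E₁ − 6·E₂; reading off coefficients, c₁ = (3, 3) and c₂ = (-3, -6).
Hence T = (1, -1) ∘ (1, 1) ∘ (3, 3) + (1, 1) ∘ (1, 3) ∘ (-3, -6), so rank(T) ≤ 2.
These bounds meet, so rank(T) = 2.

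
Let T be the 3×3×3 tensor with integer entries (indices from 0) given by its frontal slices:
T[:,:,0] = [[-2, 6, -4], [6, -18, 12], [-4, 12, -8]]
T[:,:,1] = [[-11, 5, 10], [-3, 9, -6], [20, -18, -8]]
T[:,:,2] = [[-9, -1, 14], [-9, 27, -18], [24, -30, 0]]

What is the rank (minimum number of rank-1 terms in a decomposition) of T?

2

Lower bound: the mode-2 unfolding of T (rows indexed by j, columns by (i,k) = (0,0), (0,1), (0,2), (1,0), (1,1), (1,2), (2,0), (2,1), (2,2)) is [[-2, -11, -9, 6, -3, -9, -4, 20, 24], [6, 5, -1, -18, 9, 27, 12, -18, -30], [-4, 10, 14, 12, -6, -18, -8, -8, 0]].
There the 2×2 minor on rows j ∈ {0, 1}, columns (i,k) ∈ {(0,0), (0,1)} is det [[-2, -11], [6, 5]] = 56 ≠ 0, so this unfolding has rank ≥ 2; CP rank is at least every unfolding rank, so rank(T) ≥ 2. (Unfolding ranks only ever bound the CP rank from below — rank(T) can be strictly larger than all of them — so the matching upper bound has to come from an explicit 2-term decomposition.)
Upper bound — finding two terms. Write S_k = T[:,:,k] for the frontal slices: S₀ = [[-2, 6, -4], [6, -18, 12], [-4, 12, -8]], S₁ = [[-11, 5, 10], [-3, 9, -6], [20, -18, -8]], S₂ = [[-9, -1, 14], [-9, 27, -18], [24, -30, 0]].
If T = a₁ ⊗ b₁ ⊗ c₁ + a₂ ⊗ b₂ ⊗ c₂ then each S_k = c₁[k]·a₁b₁ᵀ + c₂[k]·a₂b₂ᵀ. S₀ and S₁ are linearly independent, so a₁b₁ᵀ and a₂b₂ᵀ must span the same plane of matrices: they are the rank-1 matrices of the form x·S₀ + y·S₁.
The 2×2 minor of x·S₀ + y·S₁ on rows {0,1}, columns {0,1} is 168·xy − 84·y² = 84·(2·x − y)(y), vanishing at (x:y) = (1:2) and (1:0).
M₁ = S₀ + 2·S₁ = [[-24, 16, 16], [0, 0, 0], [36, -24, -24]] = (-4)·(2, 0, -3)(3, -2, -2)ᵀ and M₂ = S₀ = [[-2, 6, -4], [6, -18, 12], [-4, 12, -8]] = (-2)·(1, -3, 2)(1, -3, 2)ᵀ, so take a₁ = (2, 0, -3), b₁ = (3, -2, -2), a₂ = (1, -3, 2), b₂ = (1, -3, 2).
Each slice is an integer combination of E₁ = a₁b₁ᵀ and E₂ = a₂b₂ᵀ: S₀ = −2·E₂, S₁ = −2·E₁ + E₂, S₂ = −2·E₁ + 3·E₂; reading off coefficients, c₁ = (0, -2, -2) and c₂ = (-2, 1, 3).
Hence T = (2, 0, -3) ⊗ (3, -2, -2) ⊗ (0, -2, -2) + (1, -3, 2) ⊗ (1, -3, 2) ⊗ (-2, 1, 3), so rank(T) ≤ 2.
These bounds meet, so rank(T) = 2.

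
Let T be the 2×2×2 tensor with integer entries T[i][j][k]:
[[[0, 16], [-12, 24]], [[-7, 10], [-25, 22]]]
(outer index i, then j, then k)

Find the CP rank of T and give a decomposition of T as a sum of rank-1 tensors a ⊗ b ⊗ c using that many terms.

rank(T) = 2

Lower bound: the mode-2 unfolding of T (rows indexed by j, columns by (i,k) = (0,0), (0,1), (1,0), (1,1)) is [[0, 16, -7, 10], [-12, 24, -25, 22]].
There the 2×2 minor on rows j ∈ {0, 1}, columns (i,k) ∈ {(0,0), (0,1)} is det [[0, 16], [-12, 24]] = 192 ≠ 0, so this unfolding has rank ≥ 2; CP rank is at least every unfolding rank, so rank(T) ≥ 2. (Flattening ranks never certify an upper bound on CP rank; for that we must actually write T with 2 rank-1 terms.)
Upper bound — finding two terms. Write S_k = T[:,:,k] for the frontal slices: S₀ = [[0, -12], [-7, -25]], S₁ = [[16, 24], [10, 22]].
If T = a₁ ⊗ b₁ ⊗ c₁ + a₂ ⊗ b₂ ⊗ c₂ then each S_k = c₁[k]·a₁b₁ᵀ + c₂[k]·a₂b₂ᵀ. S₀ and S₁ are linearly independent, so a₁b₁ᵀ and a₂b₂ᵀ must span the same plane of matrices: they are the rank-1 matrices of the form x·S₀ + y·S₁.
det(x·S₀ + y·S₁) is −84·x² − 112·xy + 112·y² = (-28)·(3·x − 2·y)(x + 2·y), vanishing at (x:y) = (2:3) and (2:-1).
M₁ = 2·S₀ + 3·S₁ = [[48, 48], [16, 16]] = 16·[3, 1][1, 1]ᵀ and M₂ = 2·S₀ − S₁ = [[-16, -48], [-24, -72]] = (-8)·[2, 3][1, 3]ᵀ, so take a₁ = [3, 1], b₁ = [1, 1], a₂ = [2, 3], b₂ = [1, 3].
Each slice is an integer combination of E₁ = a₁b₁ᵀ and E₂ = a₂b₂ᵀ: S₀ = 2·E₁ − 3·E₂, S₁ = 4·E₁ + 2·E₂; reading off coefficients, c₁ = [2, 4] and c₂ = [-3, 2].
Hence T = [3, 1] ⊗ [1, 1] ⊗ [2, 4] + [2, 3] ⊗ [1, 3] ⊗ [-3, 2], so rank(T) ≤ 2.
These bounds meet, so rank(T) = 2.
Check entry T[1,0,0] = -7: (1)·(1)·(2) + (3)·(1)·(-3) = -7.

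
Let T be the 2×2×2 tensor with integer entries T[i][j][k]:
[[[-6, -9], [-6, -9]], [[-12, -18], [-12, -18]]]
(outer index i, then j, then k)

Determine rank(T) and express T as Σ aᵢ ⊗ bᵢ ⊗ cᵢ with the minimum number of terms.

rank(T) = 1

Lower bound: T ≠ 0 (e.g. T[0,0,0] = -6), so rank(T) ≥ 1.
Upper bound: the mode-1 fibre T[:,0,0] = [-6, -12] gives a = [1, 2] (primitive direction); the mode-2 fibre T[0,:,0] = [-6, -6] gives b = [1, 1]; then c[k] = T[0,0,k] / (a[0]·b[0]) = [-6, -9] / 1 = [-6, -9].
Expanding [1, 2] ⊗ [1, 1] ⊗ [-6, -9] reproduces all 8 entries of T, so T = [1, 2] ⊗ [1, 1] ⊗ [-6, -9] and rank(T) ≤ 1.
These bounds meet, so rank(T) = 1.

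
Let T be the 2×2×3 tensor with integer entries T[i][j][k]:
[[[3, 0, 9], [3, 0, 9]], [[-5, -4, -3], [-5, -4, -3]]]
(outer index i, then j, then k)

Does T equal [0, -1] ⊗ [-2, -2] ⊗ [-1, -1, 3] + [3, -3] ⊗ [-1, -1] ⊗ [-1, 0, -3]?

No

Reconstruct entry (1,0,1) from the claimed factors: Σₗ aₗ[1]bₗ[0]cₗ[1] = (-1)·(-2)·(-1) + (-3)·(-1)·(0) = -2, but T[1,0,1] = -4. The claim is false.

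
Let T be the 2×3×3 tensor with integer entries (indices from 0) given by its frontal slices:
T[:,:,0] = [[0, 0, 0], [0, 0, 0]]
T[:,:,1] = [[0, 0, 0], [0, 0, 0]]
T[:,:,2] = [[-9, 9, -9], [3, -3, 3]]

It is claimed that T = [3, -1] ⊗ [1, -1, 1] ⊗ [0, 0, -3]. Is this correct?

Reconstruct entrywise from the claimed factors. For example, T[1,0,2] = 3 and Σₗ aₗ[1]bₗ[0]cₗ[2] = (-1)·(1)·(-3) = 3; checking all 18 entries, every one matches. The claim holds.

Yes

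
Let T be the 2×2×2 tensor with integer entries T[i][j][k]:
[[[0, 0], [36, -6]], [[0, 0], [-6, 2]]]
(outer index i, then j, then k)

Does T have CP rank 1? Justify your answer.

No

The mode-3 unfolding of T (rows indexed by k, columns by (i,j) = (0,0), (0,1), (1,0), (1,1)) is [[0, 36, 0, -6], [0, -6, 0, 2]].
There the 2×2 minor on rows k ∈ {0, 1}, columns (i,j) ∈ {(0,1), (1,1)} is det [[36, -6], [-6, 2]] = 36 ≠ 0, so this unfolding has rank ≥ 2; CP rank is at least every unfolding rank, so rank(T) ≥ 2.
In particular rank(T) ≥ 2 > 1, so T is not rank-1.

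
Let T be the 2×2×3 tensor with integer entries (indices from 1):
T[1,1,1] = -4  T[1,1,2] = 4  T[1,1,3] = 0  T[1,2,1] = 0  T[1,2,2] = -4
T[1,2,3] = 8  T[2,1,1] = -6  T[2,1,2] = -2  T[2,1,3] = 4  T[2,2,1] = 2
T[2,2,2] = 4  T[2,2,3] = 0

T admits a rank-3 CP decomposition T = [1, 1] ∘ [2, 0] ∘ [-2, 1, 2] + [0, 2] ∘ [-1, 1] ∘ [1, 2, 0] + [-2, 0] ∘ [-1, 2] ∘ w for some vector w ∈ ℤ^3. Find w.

Subtract the known terms from T to get the rank-1 residual R = [-2, 0] ∘ [-1, 2] ∘ w, so R[i,j,k] = a[i]·b[j]·w[k]. Pick indices with nonzero a[1]·b[1] = (-2)·(-1) = 2. Only the fibre through (1,1,·) is needed: R[1,1,:] = T[1,1,:] − Σₗ aₗ[1]bₗ[1]cₗ = [-4, 4, 0] − (1)·(2)·[-2, 1, 2] − (0)·(-1)·[1, 2, 0] = [0, 2, -4]. Then w[k] = R[1,1,k] / 2 for each k, giving w = [0, 2, -4] / 2 = [0, 1, -2].

w = [0, 1, -2]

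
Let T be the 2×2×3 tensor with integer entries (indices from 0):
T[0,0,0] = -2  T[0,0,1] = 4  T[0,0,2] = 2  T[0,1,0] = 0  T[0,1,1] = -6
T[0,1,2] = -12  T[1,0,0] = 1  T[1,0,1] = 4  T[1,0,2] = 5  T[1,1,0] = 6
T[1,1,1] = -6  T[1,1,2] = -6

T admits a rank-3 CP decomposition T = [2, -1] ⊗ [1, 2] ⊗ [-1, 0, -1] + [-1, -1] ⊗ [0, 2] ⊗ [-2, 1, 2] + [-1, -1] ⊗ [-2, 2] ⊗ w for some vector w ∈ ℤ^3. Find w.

w = [0, 2, 2]

Subtract the known terms from T to get the rank-1 residual R = [-1, -1] ⊗ [-2, 2] ⊗ w, so R[i,j,k] = a[i]·b[j]·w[k]. Pick indices with nonzero a[0]·b[0] = (-1)·(-2) = 2. Only the fibre through (0,0,·) is needed: R[0,0,:] = T[0,0,:] − Σₗ aₗ[0]bₗ[0]cₗ = [-2, 4, 2] − (2)·(1)·[-1, 0, -1] − (-1)·(0)·[-2, 1, 2] = [0, 4, 4]. Then w[k] = R[0,0,k] / 2 for each k, giving w = [0, 4, 4] / 2 = [0, 2, 2].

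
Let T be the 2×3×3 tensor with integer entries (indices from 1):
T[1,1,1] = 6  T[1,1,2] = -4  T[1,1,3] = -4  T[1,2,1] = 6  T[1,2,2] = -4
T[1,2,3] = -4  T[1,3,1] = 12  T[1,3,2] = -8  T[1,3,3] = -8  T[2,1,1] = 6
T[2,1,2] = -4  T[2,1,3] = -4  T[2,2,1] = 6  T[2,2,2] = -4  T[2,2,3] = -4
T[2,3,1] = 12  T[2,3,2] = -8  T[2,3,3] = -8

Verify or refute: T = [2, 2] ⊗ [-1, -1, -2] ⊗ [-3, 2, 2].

Yes

Reconstruct entrywise from the claimed factors. For example, T[2,1,2] = -4 and Σₗ aₗ[2]bₗ[1]cₗ[2] = (2)·(-1)·(2) = -4; checking all 18 entries, every one matches. The claim holds.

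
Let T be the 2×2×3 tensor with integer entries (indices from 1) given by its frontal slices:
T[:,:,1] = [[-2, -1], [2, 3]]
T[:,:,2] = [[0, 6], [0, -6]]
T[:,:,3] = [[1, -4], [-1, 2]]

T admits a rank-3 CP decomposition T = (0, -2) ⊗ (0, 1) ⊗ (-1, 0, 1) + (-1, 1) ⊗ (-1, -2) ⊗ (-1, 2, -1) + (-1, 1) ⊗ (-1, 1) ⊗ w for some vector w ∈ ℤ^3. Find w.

w = (-1, -2, 2)

Subtract the known terms from T to get the rank-1 residual R = (-1, 1) ⊗ (-1, 1) ⊗ w, so R[i,j,k] = a[i]·b[j]·w[k]. Pick indices with nonzero a[1]·b[1] = (-1)·(-1) = 1. Only the fibre through (1,1,·) is needed: R[1,1,:] = T[1,1,:] − Σₗ aₗ[1]bₗ[1]cₗ = [-2, 0, 1] − (0)·(0)·(-1, 0, 1) − (-1)·(-1)·(-1, 2, -1) = [-1, -2, 2]. Then w[k] = R[1,1,k] / 1 for each k, giving w = [-1, -2, 2] / 1 = (-1, -2, 2).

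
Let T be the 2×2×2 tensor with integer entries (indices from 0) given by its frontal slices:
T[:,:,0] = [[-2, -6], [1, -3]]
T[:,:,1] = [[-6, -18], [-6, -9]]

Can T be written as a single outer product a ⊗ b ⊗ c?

No

The mode-2 unfolding of T (rows indexed by j, columns by (i,k) = (0,0), (0,1), (1,0), (1,1)) is [[-2, -6, 1, -6], [-6, -18, -3, -9]].
There the 2×2 minor on rows j ∈ {0, 1}, columns (i,k) ∈ {(0,0), (1,0)} is det [[-2, 1], [-6, -3]] = 12 ≠ 0, so this unfolding has rank ≥ 2; CP rank is at least every unfolding rank, so rank(T) ≥ 2.
In particular rank(T) ≥ 2 > 1, so T is not rank-1.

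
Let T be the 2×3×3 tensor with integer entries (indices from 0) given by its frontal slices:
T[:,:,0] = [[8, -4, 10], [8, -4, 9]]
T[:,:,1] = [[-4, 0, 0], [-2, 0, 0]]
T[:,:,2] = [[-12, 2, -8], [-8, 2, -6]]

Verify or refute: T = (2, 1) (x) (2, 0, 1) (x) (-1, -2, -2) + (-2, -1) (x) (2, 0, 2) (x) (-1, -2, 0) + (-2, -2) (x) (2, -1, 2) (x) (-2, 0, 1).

No

Reconstruct entry (0,0,1) from the claimed factors: Σₗ aₗ[0]bₗ[0]cₗ[1] = (2)·(2)·(-2) + (-2)·(2)·(-2) + (-2)·(2)·(0) = 0, but T[0,0,1] = -4. The claim is false.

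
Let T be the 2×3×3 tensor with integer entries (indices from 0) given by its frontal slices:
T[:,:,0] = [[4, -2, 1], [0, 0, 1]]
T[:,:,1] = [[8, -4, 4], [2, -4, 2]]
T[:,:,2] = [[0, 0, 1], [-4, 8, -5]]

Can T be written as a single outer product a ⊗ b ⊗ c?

The mode-2 unfolding of T (rows indexed by j, columns by (i,k) = (0,0), (0,1), (0,2), (1,0), (1,1), (1,2)) is [[4, 8, 0, 0, 2, -4], [-2, -4, 0, 0, -4, 8], [1, 4, 1, 1, 2, -5]].
There the 3×3 minor on rows j ∈ {0, 1, 2}, columns (i,k) ∈ {(0,0), (0,1), (1,1)} is det [[4, 8, 2], [-2, -4, -4], [1, 4, 2]] = 24 ≠ 0, so this unfolding has rank ≥ 3; CP rank is at least every unfolding rank, so rank(T) ≥ 3.
In particular rank(T) ≥ 3 > 1, so T is not rank-1.

No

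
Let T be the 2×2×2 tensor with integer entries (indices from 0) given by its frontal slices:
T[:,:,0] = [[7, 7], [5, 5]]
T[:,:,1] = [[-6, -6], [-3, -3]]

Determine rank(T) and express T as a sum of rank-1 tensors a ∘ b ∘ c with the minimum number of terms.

Lower bound: the mode-1 unfolding of T (rows indexed by i, columns by (j,k) = (0,0), (0,1), (1,0), (1,1)) is [[7, -6, 7, -6], [5, -3, 5, -3]].
There the 2×2 minor on rows i ∈ {0, 1}, columns (j,k) ∈ {(0,0), (0,1)} is det [[7, -6], [5, -3]] = 9 ≠ 0, so this unfolding has rank ≥ 2; CP rank is at least every unfolding rank, so rank(T) ≥ 2. (This is only a lower bound: in general the CP rank may exceed every unfolding rank, so we still need to exhibit 2 rank-1 terms summing to T.)
Upper bound — finding two terms. Every mode-2 slice of T is a multiple of one matrix: T[:,j,:] = b[j]·M with b = [1, 1] and M = [[7, -6], [5, -3]] (rows indexed by i, columns by k). So it suffices to write M as a sum of two rank-1 matrices.
Splitting M by its rows (i = 0, 1), M = [1, 0][7, -6]ᵀ + [0, 1][5, -3]ᵀ.
Hence T = [1, 0] ∘ [1, 1] ∘ [7, -6] + [0, 1] ∘ [1, 1] ∘ [5, -3], so rank(T) ≤ 2.
These bounds meet, so rank(T) = 2.

rank(T) = 2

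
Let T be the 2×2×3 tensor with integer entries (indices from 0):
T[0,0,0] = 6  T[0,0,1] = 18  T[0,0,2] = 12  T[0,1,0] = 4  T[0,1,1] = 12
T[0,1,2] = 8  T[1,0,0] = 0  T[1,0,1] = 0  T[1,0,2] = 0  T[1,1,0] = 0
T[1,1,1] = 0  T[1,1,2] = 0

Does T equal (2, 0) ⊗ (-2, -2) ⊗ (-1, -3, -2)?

Reconstruct entry (0,0,0) from the claimed factors: Σₗ aₗ[0]bₗ[0]cₗ[0] = (2)·(-2)·(-1) = 4, but T[0,0,0] = 6. The claim is false.

No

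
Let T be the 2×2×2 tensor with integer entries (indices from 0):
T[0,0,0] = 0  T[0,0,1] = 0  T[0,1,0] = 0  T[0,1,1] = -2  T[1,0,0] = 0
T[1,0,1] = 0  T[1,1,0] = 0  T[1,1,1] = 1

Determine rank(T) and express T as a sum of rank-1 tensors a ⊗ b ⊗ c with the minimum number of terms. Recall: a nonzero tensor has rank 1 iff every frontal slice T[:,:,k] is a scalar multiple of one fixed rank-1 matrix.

Lower bound: T ≠ 0 (e.g. T[0,1,1] = -2), so rank(T) ≥ 1.
Upper bound: the mode-1 fibre T[:,1,1] = [-2, 1] gives a = [2, -1] (primitive direction); the mode-2 fibre T[0,:,1] = [0, -2] gives b = [0, 1]; then c[k] = T[0,1,k] / (a[0]·b[1]) = [0, -2] / 2 = [0, -1].
Expanding [2, -1] ⊗ [0, 1] ⊗ [0, -1] reproduces all 8 entries of T, so T = [2, -1] ⊗ [0, 1] ⊗ [0, -1] and rank(T) ≤ 1.
These bounds meet, so rank(T) = 1.

rank(T) = 1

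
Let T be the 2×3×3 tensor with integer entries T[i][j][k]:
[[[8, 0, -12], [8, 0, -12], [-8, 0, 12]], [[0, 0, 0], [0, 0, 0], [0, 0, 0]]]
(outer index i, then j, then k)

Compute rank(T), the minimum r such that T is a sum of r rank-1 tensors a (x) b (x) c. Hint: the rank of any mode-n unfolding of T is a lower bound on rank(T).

1

Lower bound: T ≠ 0 (e.g. T[0,0,0] = 8), so rank(T) ≥ 1.
Upper bound: if T = a (x) b (x) c then every fibre of T is a multiple of the corresponding factor, so read the factors off the fibres through the nonzero entry T[0,0,0] = 8.
The mode-1 fibre T[:,0,0] = [8, 0] gives a = [1, 0] (primitive direction); the mode-2 fibre T[0,:,0] = [8, 8, -8] gives b = [1, 1, -1]; then c[k] = T[0,0,k] / (a[0]·b[0]) = [8, 0, -12] / 1 = [8, 0, -12].
Expanding [1, 0] (x) [1, 1, -1] (x) [8, 0, -12] reproduces all 18 entries of T, so T = [1, 0] (x) [1, 1, -1] (x) [8, 0, -12] and rank(T) ≤ 1.
These bounds meet, so rank(T) = 1.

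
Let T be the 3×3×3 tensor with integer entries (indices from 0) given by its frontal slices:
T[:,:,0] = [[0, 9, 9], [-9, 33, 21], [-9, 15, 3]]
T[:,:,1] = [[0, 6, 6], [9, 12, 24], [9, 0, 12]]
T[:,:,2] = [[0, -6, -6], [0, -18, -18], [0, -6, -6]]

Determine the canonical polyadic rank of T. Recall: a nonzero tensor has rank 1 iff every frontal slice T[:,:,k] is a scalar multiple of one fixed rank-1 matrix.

2

Lower bound: the mode-3 unfolding of T (rows indexed by k, columns by (i,j) = (0,0), (0,1), (0,2), (1,0), (1,1), (1,2), (2,0), (2,1), (2,2)) is [[0, 9, 9, -9, 33, 21, -9, 15, 3], [0, 6, 6, 9, 12, 24, 9, 0, 12], [0, -6, -6, 0, -18, -18, 0, -6, -6]].
There the 2×2 minor on rows k ∈ {0, 1}, columns (i,j) ∈ {(0,1), (1,0)} is det [[9, -9], [6, 9]] = 135 ≠ 0, so this unfolding has rank ≥ 2; CP rank is at least every unfolding rank, so rank(T) ≥ 2. (This is only a lower bound: in general the CP rank may exceed every unfolding rank, so we still need to exhibit 2 rank-1 terms summing to T.)
Upper bound — finding two terms. Write S_k = T[:,:,k] for the frontal slices: S₀ = [[0, 9, 9], [-9, 33, 21], [-9, 15, 3]], S₁ = [[0, 6, 6], [9, 12, 24], [9, 0, 12]], S₂ = [[0, -6, -6], [0, -18, -18], [0, -6, -6]].
If T = a₁ (x) b₁ (x) c₁ + a₂ (x) b₂ (x) c₂ then each S_k = c₁[k]·a₁b₁ᵀ + c₂[k]·a₂b₂ᵀ. S₀ and S₁ are linearly independent, so a₁b₁ᵀ and a₂b₂ᵀ must span the same plane of matrices: they are the rank-1 matrices of the form x·S₀ + y·S₁.
The 2×2 minor of x·S₀ + y·S₁ on rows {0,1}, columns {0,1} is 81·x² − 27·xy − 54·y² = 27·(3·x + 2·y)(x − y), vanishing at (x:y) = (2:-3) and (1:1).
M₁ = 2·S₀ − 3·S₁ = [[0, 0, 0], [-45, 30, -30], [-45, 30, -30]] = (-15)·[0, 1, 1][3, -2, 2]ᵀ and M₂ = S₀ + S₁ = [[0, 15, 15], [0, 45, 45], [0, 15, 15]] = 15·[1, 3, 1][0, 1, 1]ᵀ, so take a₁ = [0, 1, 1], b₁ = [3, -2, 2], a₂ = [1, 3, 1], b₂ = [0, 1, 1].
Each slice is an integer combination of E₁ = a₁b₁ᵀ and E₂ = a₂b₂ᵀ: S₀ = −3·E₁ + 9·E₂, S₁ = 3·E₁ + 6·E₂, S₂ = −6·E₂; reading off coefficients, c₁ = [-3, 3, 0] and c₂ = [9, 6, -6].
Hence T = [0, 1, 1] (x) [3, -2, 2] (x) [-3, 3, 0] + [1, 3, 1] (x) [0, 1, 1] (x) [9, 6, -6], so rank(T) ≤ 2.
These bounds meet, so rank(T) = 2.
Check entry T[2,2,1] = 12: (1)·(2)·(3) + (1)·(1)·(6) = 12.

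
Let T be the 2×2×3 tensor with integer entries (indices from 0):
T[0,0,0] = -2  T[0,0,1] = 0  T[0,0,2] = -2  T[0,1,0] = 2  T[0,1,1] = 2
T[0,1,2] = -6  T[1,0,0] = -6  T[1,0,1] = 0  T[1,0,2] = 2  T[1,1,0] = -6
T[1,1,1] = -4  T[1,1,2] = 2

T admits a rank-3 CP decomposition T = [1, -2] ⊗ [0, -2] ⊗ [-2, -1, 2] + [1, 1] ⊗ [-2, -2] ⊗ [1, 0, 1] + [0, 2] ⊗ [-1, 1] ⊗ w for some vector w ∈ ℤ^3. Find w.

Subtract the known terms from T to get the rank-1 residual R = [0, 2] ⊗ [-1, 1] ⊗ w, so R[i,j,k] = a[i]·b[j]·w[k]. Pick indices with nonzero a[1]·b[0] = (2)·(-1) = -2. Only the fibre through (1,0,·) is needed: R[1,0,:] = T[1,0,:] − Σₗ aₗ[1]bₗ[0]cₗ = [-6, 0, 2] − (-2)·(0)·[-2, -1, 2] − (1)·(-2)·[1, 0, 1] = [-4, 0, 4]. Then w[k] = R[1,0,k] / -2 for each k, giving w = [-4, 0, 4] / -2 = [2, 0, -2].

w = [2, 0, -2]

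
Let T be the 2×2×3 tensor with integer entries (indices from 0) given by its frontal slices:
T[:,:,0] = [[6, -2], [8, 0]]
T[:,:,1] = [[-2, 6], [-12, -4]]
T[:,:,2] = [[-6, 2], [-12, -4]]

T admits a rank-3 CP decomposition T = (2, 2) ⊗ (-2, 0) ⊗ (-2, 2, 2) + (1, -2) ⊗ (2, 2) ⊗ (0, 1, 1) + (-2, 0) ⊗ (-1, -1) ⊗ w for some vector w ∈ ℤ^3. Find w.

Subtract the known terms from T to get the rank-1 residual R = (-2, 0) ⊗ (-1, -1) ⊗ w, so R[i,j,k] = a[i]·b[j]·w[k]. Pick indices with nonzero a[0]·b[0] = (-2)·(-1) = 2. Only the fibre through (0,0,·) is needed: R[0,0,:] = T[0,0,:] − Σₗ aₗ[0]bₗ[0]cₗ = [6, -2, -6] − (2)·(-2)·(-2, 2, 2) − (1)·(2)·(0, 1, 1) = [-2, 4, 0]. Then w[k] = R[0,0,k] / 2 for each k, giving w = [-2, 4, 0] / 2 = (-1, 2, 0).

w = (-1, 2, 0)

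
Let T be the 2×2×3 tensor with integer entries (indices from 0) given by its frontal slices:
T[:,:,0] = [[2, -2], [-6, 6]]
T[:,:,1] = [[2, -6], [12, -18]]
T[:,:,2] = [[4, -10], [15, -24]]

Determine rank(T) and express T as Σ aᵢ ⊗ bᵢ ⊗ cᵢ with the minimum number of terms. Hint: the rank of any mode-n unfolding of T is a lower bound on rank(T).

rank(T) = 2

Lower bound: the mode-2 unfolding of T (rows indexed by j, columns by (i,k) = (0,0), (0,1), (0,2), (1,0), (1,1), (1,2)) is [[2, 2, 4, -6, 12, 15], [-2, -6, -10, 6, -18, -24]].
There the 2×2 minor on rows j ∈ {0, 1}, columns (i,k) ∈ {(0,0), (0,1)} is det [[2, 2], [-2, -6]] = -8 ≠ 0, so this unfolding has rank ≥ 2; CP rank is at least every unfolding rank, so rank(T) ≥ 2. (Unfolding ranks only ever bound the CP rank from below — rank(T) can be strictly larger than all of them — so the matching upper bound has to come from an explicit 2-term decomposition.)
Upper bound — finding two terms. Write S_k = T[:,:,k] for the frontal slices: S₀ = [[2, -2], [-6, 6]], S₁ = [[2, -6], [12, -18]], S₂ = [[4, -10], [15, -24]].
If T = a₁ ⊗ b₁ ⊗ c₁ + a₂ ⊗ b₂ ⊗ c₂ then each S_k = c₁[k]·a₁b₁ᵀ + c₂[k]·a₂b₂ᵀ. S₀ and S₁ are linearly independent, so a₁b₁ᵀ and a₂b₂ᵀ must span the same plane of matrices: they are the rank-1 matrices of the form x·S₀ + y·S₁.
det(x·S₀ + y·S₁) is −36·xy + 36·y² = (-36)·(x − y)(y), vanishing at (x:y) = (1:1) and (1:0).
M₁ = S₀ + S₁ = [[4, -8], [6, -12]] = 2·[2, 3][1, -2]ᵀ and M₂ = S₀ = [[2, -2], [-6, 6]] = 2·[1, -3][1, -1]ᵀ, so take a₁ = [2, 3], b₁ = [1, -2], a₂ = [1, -3], b₂ = [1, -1].
Each slice is an integer combination of E₁ = a₁b₁ᵀ and E₂ = a₂b₂ᵀ: S₀ = 2·E₂, S₁ = 2·E₁ − 2·E₂, S₂ = 3·E₁ − 2·E₂; reading off coefficients, c₁ = [0, 2, 3] and c₂ = [2, -2, -2].
Hence T = [2, 3] ⊗ [1, -2] ⊗ [0, 2, 3] + [1, -3] ⊗ [1, -1] ⊗ [2, -2, -2], so rank(T) ≤ 2.
These bounds meet, so rank(T) = 2.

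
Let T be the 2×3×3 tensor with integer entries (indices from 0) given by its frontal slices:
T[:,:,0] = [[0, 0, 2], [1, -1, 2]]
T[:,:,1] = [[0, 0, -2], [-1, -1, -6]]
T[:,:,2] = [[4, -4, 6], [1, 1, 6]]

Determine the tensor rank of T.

Lower bound: the mode-2 unfolding of T (rows indexed by j, columns by (i,k) = (0,0), (0,1), (0,2), (1,0), (1,1), (1,2)) is [[0, 0, 4, 1, -1, 1], [0, 0, -4, -1, -1, 1], [2, -2, 6, 2, -6, 6]].
There the 3×3 minor on rows j ∈ {0, 1, 2}, columns (i,k) ∈ {(0,0), (0,2), (1,1)} is det [[0, 4, -1], [0, -4, -1], [2, 6, -6]] = -16 ≠ 0, so this unfolding has rank ≥ 3; CP rank is at least every unfolding rank, so rank(T) ≥ 3. (Unfolding ranks only ever bound the CP rank from below — rank(T) can be strictly larger than all of them — so the matching upper bound has to come from an explicit 3-term decomposition.)
Upper bound: T is a sum of 3 rank-1 terms, T = [0, 1] ⊗ [0, 1, 2] ⊗ [0, -2, 2] + [1, 0] ⊗ [1, -1, 1] ⊗ [-2, 2, 2] + [2, 1] ⊗ [1, -1, 2] ⊗ [1, -1, 1] (one valid choice — decompositions are not unique — normalised so each a, b is primitive with positive first nonzero entry; check it by expanding all entries), so rank(T) ≤ 3.
These bounds meet, so rank(T) = 3.

3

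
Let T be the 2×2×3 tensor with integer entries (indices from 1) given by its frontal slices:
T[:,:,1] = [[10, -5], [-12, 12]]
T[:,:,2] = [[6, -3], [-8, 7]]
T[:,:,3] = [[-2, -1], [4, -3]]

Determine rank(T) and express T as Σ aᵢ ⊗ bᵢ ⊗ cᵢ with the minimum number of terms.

Lower bound: the mode-3 unfolding of T (rows indexed by k, columns by (i,j) = (1,1), (1,2), (2,1), (2,2)) is [[10, -5, -12, 12], [6, -3, -8, 7], [-2, -1, 4, -3]].
There the 3×3 minor on rows k ∈ {1, 2, 3}, columns (i,j) ∈ {(1,1), (1,2), (2,1)} is det [[10, -5, -12], [6, -3, -8], [-2, -1, 4]] = -16 ≠ 0, so this unfolding has rank ≥ 3; CP rank is at least every unfolding rank, so rank(T) ≥ 3. (Flattening ranks never certify an upper bound on CP rank; for that we must actually write T with 3 rank-1 terms.)
Upper bound: T is a sum of 3 rank-1 terms, T = [1, -2] ⊗ [2, -1] ⊗ [1, 1, -1] + [1, -1] ⊗ [1, -1] ⊗ [8, 4, 0] + [2, 1] ⊗ [0, 1] ⊗ [2, 1, -1] (written with every a and b primitive with positive leading entry and the scale carried by c; CP decompositions are not unique, and this one is verified by expanding entrywise), so rank(T) ≤ 3.
These bounds meet, so rank(T) = 3.

rank(T) = 3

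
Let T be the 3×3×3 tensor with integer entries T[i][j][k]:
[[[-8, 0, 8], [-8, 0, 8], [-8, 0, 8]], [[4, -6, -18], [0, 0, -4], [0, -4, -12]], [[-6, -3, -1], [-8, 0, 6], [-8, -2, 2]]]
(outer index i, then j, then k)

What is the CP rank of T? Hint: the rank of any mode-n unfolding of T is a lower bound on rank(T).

3

Lower bound: the mode-2 unfolding of T (rows indexed by j, columns by (i,k) = (0,0), (0,1), (0,2), (1,0), (1,1), (1,2), (2,0), (2,1), (2,2)) is [[-8, 0, 8, 4, -6, -18, -6, -3, -1], [-8, 0, 8, 0, 0, -4, -8, 0, 6], [-8, 0, 8, 0, -4, -12, -8, -2, 2]].
There the 3×3 minor on rows j ∈ {0, 1, 2}, columns (i,k) ∈ {(0,0), (1,0), (1,1)} is det [[-8, 4, -6], [-8, 0, 0], [-8, 0, -4]] = -128 ≠ 0, so this unfolding has rank ≥ 3; CP rank is at least every unfolding rank, so rank(T) ≥ 3. (Flattening ranks never certify an upper bound on CP rank; for that we must actually write T with 3 rank-1 terms.)
Upper bound: T is a sum of 3 rank-1 terms, T = [0, 2, 1] (x) [1, -1, 0] (x) [0, -2, -4] + [0, 2, 1] (x) [1, 2, 2] (x) [-2, -1, -1] + [2, -2, 1] (x) [1, 1, 1] (x) [-4, 0, 4] (one valid choice — decompositions are not unique — normalised so each a, b is primitive with positive first nonzero entry; check it by expanding all entries), so rank(T) ≤ 3.
These bounds meet, so rank(T) = 3.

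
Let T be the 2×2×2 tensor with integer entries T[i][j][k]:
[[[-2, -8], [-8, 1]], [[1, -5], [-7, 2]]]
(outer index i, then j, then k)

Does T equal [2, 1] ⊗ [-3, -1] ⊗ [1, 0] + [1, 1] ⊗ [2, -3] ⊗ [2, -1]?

Reconstruct entry (0,0,1) from the claimed factors: Σₗ aₗ[0]bₗ[0]cₗ[1] = (2)·(-3)·(0) + (1)·(2)·(-1) = -2, but T[0,0,1] = -8. The claim is false.

No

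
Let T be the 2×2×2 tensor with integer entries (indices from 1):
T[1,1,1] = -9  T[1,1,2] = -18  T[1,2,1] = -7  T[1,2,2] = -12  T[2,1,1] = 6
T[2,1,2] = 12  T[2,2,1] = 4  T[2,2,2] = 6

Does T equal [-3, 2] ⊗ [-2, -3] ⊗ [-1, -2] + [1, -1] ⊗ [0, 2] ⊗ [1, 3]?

Reconstruct entry (1,1,1) from the claimed factors: Σₗ aₗ[1]bₗ[1]cₗ[1] = (-3)·(-2)·(-1) + (1)·(0)·(1) = -6, but T[1,1,1] = -9. The claim is false.

No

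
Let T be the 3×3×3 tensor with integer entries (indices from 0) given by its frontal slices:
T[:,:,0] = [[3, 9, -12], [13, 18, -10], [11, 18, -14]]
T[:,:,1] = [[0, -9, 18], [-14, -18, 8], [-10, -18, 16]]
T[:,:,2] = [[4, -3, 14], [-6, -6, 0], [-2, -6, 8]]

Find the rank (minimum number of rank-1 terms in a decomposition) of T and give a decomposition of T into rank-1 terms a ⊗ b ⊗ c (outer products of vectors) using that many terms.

rank(T) = 2

Lower bound: the mode-1 unfolding of T (rows indexed by i, columns by (j,k) = (0,0), (0,1), (0,2), (1,0), (1,1), (1,2), (2,0), (2,1), (2,2)) is [[3, 0, 4, 9, -9, -3, -12, 18, 14], [13, -14, -6, 18, -18, -6, -10, 8, 0], [11, -10, -2, 18, -18, -6, -14, 16, 8]].
There the 2×2 minor on rows i ∈ {0, 1}, columns (j,k) ∈ {(0,0), (0,1)} is det [[3, 0], [13, -14]] = -42 ≠ 0, so this unfolding has rank ≥ 2; CP rank is at least every unfolding rank, so rank(T) ≥ 2. (Flattening ranks never certify an upper bound on CP rank; for that we must actually write T with 2 rank-1 terms.)
Upper bound — finding two terms. Write S_k = T[:,:,k] for the frontal slices: S₀ = [[3, 9, -12], [13, 18, -10], [11, 18, -14]], S₁ = [[0, -9, 18], [-14, -18, 8], [-10, -18, 16]], S₂ = [[4, -3, 14], [-6, -6, 0], [-2, -6, 8]].
If T = a₁ ⊗ b₁ ⊗ c₁ + a₂ ⊗ b₂ ⊗ c₂ then each S_k = c₁[k]·a₁b₁ᵀ + c₂[k]·a₂b₂ᵀ. S₀ and S₁ are linearly independent, so a₁b₁ᵀ and a₂b₂ᵀ must span the same plane of matrices: they are the rank-1 matrices of the form x·S₀ + y·S₁.
The 2×2 minor of x·S₀ + y·S₁ on rows {0,1}, columns {0,1} is −63·x² + 189·xy − 126·y² = (-63)·(x − 2·y)(x − y), vanishing at (x:y) = (2:1) and (1:1).
M₁ = 2·S₀ + S₁ = [[6, 9, -6], [12, 18, -12], [12, 18, -12]] = 3·[1, 2, 2][2, 3, -2]ᵀ and M₂ = S₀ + S₁ = [[3, 0, 6], [-1, 0, -2], [1, 0, 2]] = [3, -1, 1][1, 0, 2]ᵀ, so take a₁ = [1, 2, 2], b₁ = [2, 3, -2], a₂ = [3, -1, 1], b₂ = [1, 0, 2].
Each slice is an integer combination of E₁ = a₁b₁ᵀ and E₂ = a₂b₂ᵀ: S₀ = 3·E₁ − E₂, S₁ = −3·E₁ + 2·E₂, S₂ = −E₁ + 2·E₂; reading off coefficients, c₁ = [3, -3, -1] and c₂ = [-1, 2, 2].
Hence T = [1, 2, 2] ⊗ [2, 3, -2] ⊗ [3, -3, -1] + [3, -1, 1] ⊗ [1, 0, 2] ⊗ [-1, 2, 2], so rank(T) ≤ 2.
These bounds meet, so rank(T) = 2.
Check entry T[0,2,1] = 18: (1)·(-2)·(-3) + (3)·(2)·(2) = 18.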